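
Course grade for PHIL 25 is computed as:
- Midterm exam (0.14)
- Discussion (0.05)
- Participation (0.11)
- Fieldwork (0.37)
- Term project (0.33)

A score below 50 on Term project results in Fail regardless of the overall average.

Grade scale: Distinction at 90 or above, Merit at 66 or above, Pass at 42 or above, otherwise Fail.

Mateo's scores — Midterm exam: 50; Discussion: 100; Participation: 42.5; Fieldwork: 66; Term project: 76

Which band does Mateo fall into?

Merit

Term project score 76 ≥ 50: minimum met.
Weighted total:
  Midterm exam 50 × 0.14 = 7
  Discussion 100 × 0.05 = 5
  Participation 42.5 × 0.11 = 4.675
  Fieldwork 66 × 0.37 = 24.42
  Term project 76 × 0.33 = 25.08
Sum = 66.175
66.175 is ≥ 66 and < 90 → Merit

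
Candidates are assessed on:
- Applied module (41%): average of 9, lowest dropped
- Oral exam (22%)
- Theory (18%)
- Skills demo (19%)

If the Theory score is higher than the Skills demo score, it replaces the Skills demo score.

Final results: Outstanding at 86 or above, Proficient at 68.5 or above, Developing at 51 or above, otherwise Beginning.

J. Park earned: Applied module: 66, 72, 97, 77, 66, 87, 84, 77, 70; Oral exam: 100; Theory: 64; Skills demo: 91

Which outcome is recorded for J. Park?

Proficient

Applied module: drop 66 → average of remaining 8 = 630/8 = 78.75
Theory (64) ≤ Skills demo (91), so Skills demo stays at 91.
Weighted total:
  Applied module 78.75 × 0.41 = 32.2875
  Oral exam 100 × 0.22 = 22
  Theory 64 × 0.18 = 11.52
  Skills demo 91 × 0.19 = 17.29
Sum = 83.0975
83.0975 is ≥ 68.5 and < 86 → Proficient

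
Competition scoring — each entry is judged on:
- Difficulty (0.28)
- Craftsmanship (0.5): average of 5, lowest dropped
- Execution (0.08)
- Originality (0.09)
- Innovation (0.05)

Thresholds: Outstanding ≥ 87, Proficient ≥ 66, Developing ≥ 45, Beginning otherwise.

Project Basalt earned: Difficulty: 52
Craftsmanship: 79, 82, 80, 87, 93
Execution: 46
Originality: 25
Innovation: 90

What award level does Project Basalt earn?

Craftsmanship: drop 79 → average of remaining 4 = 342/4 = 85.5
Weighted total:
  Difficulty 52 × 0.28 = 14.56
  Craftsmanship 85.5 × 0.5 = 42.75
  Execution 46 × 0.08 = 3.68
  Originality 25 × 0.09 = 2.25
  Innovation 90 × 0.05 = 4.5
Sum = 67.74
67.74 is ≥ 66 and < 87 → Proficient

Proficient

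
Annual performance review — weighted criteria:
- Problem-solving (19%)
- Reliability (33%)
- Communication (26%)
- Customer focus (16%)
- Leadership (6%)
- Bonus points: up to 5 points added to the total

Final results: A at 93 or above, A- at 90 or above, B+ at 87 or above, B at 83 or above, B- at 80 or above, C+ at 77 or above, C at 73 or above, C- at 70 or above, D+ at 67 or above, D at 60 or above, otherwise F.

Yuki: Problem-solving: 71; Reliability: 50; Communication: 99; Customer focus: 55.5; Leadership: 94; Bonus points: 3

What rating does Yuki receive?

Weighted total:
  Problem-solving 71 × 0.19 = 13.49
  Reliability 50 × 0.33 = 16.5
  Communication 99 × 0.26 = 25.74
  Customer focus 55.5 × 0.16 = 8.88
  Leadership 94 × 0.06 = 5.64
Sum = 70.25
Bonus points: 70.25 + 3 = 73.25
73.25 is ≥ 73 and < 77 → C

C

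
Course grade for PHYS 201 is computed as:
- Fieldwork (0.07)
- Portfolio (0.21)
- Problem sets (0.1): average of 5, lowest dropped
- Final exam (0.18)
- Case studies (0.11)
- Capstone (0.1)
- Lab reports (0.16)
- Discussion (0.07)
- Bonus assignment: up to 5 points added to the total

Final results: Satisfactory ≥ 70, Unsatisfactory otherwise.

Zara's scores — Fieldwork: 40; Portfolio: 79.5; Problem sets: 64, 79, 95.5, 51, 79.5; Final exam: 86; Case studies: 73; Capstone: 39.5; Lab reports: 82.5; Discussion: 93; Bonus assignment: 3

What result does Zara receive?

Problem sets: drop 51 → average of remaining 4 = 318/4 = 79.5
Weighted total:
  Fieldwork 40 × 0.07 = 2.8
  Portfolio 79.5 × 0.21 = 16.695
  Problem sets 79.5 × 0.1 = 7.95
  Final exam 86 × 0.18 = 15.48
  Case studies 73 × 0.11 = 8.03
  Capstone 39.5 × 0.1 = 3.95
  Lab reports 82.5 × 0.16 = 13.2
  Discussion 93 × 0.07 = 6.51
Sum = 74.615
Bonus assignment: 74.615 + 3 = 77.615
77.615 ≥ 70 → Satisfactory

Satisfactory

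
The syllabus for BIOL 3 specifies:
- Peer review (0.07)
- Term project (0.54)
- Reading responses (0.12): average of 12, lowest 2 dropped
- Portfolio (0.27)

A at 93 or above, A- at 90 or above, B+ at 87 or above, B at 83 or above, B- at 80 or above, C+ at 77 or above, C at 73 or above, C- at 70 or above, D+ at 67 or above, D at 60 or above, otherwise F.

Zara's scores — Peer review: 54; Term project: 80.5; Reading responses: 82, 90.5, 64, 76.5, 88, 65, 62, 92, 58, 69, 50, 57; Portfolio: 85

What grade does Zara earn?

C+

Reading responses: drop 50, 57 → average of remaining 10 = 747/10 = 74.7
Weighted total:
  Peer review 54 × 0.07 = 3.78
  Term project 80.5 × 0.54 = 43.47
  Reading responses 74.7 × 0.12 = 8.964
  Portfolio 85 × 0.27 = 22.95
Sum = 79.164
79.164 is ≥ 77 and < 80 → C+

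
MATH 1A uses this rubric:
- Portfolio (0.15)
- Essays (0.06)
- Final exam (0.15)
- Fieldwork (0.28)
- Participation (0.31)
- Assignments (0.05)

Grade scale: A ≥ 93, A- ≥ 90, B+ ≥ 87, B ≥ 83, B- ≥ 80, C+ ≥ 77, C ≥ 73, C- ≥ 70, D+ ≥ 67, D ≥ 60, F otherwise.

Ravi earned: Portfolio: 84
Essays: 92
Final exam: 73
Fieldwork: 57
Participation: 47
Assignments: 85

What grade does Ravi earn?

D

Weighted total:
  Portfolio 84 × 0.15 = 12.6
  Essays 92 × 0.06 = 5.52
  Final exam 73 × 0.15 = 10.95
  Fieldwork 57 × 0.28 = 15.96
  Participation 47 × 0.31 = 14.57
  Assignments 85 × 0.05 = 4.25
Sum = 63.85
63.85 is ≥ 60 and < 67 → D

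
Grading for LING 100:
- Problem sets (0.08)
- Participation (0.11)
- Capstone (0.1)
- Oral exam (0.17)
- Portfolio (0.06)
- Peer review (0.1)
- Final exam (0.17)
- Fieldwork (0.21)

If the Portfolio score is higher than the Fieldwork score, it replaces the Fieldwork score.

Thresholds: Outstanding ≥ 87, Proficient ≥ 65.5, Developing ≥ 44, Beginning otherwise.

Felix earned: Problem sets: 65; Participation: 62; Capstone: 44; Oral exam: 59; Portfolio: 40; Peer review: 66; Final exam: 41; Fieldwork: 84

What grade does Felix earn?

Developing

Portfolio (40) ≤ Fieldwork (84), so Fieldwork stays at 84.
Weighted total:
  Problem sets 65 × 0.08 = 5.2
  Participation 62 × 0.11 = 6.82
  Capstone 44 × 0.1 = 4.4
  Oral exam 59 × 0.17 = 10.03
  Portfolio 40 × 0.06 = 2.4
  Peer review 66 × 0.1 = 6.6
  Final exam 41 × 0.17 = 6.97
  Fieldwork 84 × 0.21 = 17.64
Sum = 60.06
60.06 is ≥ 44 and < 65.5 → Developing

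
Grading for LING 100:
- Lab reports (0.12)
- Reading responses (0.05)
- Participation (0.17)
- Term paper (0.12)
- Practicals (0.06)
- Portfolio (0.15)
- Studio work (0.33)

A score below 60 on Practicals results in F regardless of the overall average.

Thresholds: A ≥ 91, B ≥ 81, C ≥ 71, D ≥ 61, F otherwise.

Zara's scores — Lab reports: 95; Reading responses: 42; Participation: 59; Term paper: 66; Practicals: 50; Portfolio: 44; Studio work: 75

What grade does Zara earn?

Practicals score 50 < 60: minimum not met.
Weighted total:
  Lab reports 95 × 0.12 = 11.4
  Reading responses 42 × 0.05 = 2.1
  Participation 59 × 0.17 = 10.03
  Term paper 66 × 0.12 = 7.92
  Practicals 50 × 0.06 = 3
  Portfolio 44 × 0.15 = 6.6
  Studio work 75 × 0.33 = 24.75
Sum = 65.8
Because the Practicals minimum was not met, the result is F.

F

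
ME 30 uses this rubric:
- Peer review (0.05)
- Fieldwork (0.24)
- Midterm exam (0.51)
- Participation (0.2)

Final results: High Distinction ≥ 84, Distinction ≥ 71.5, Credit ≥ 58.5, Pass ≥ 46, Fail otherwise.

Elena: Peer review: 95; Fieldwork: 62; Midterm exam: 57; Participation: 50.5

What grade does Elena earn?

Credit

Weighted total:
  Peer review 95 × 0.05 = 4.75
  Fieldwork 62 × 0.24 = 14.88
  Midterm exam 57 × 0.51 = 29.07
  Participation 50.5 × 0.2 = 10.1
Sum = 58.8
58.8 is ≥ 58.5 and < 71.5 → Credit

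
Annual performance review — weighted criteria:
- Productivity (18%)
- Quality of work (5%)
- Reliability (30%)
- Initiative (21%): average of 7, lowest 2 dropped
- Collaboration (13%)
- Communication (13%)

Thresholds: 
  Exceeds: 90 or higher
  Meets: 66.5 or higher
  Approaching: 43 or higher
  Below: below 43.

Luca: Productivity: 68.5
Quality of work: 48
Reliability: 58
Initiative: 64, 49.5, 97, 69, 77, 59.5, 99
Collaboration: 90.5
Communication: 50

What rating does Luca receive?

Meets

Initiative: drop 49.5, 59.5 → average of remaining 5 = 406/5 = 81.2
Weighted total:
  Productivity 68.5 × 0.18 = 12.33
  Quality of work 48 × 0.05 = 2.4
  Reliability 58 × 0.3 = 17.4
  Initiative 81.2 × 0.21 = 17.052
  Collaboration 90.5 × 0.13 = 11.765
  Communication 50 × 0.13 = 6.5
Sum = 67.447
67.447 is ≥ 66.5 and < 90 → Meets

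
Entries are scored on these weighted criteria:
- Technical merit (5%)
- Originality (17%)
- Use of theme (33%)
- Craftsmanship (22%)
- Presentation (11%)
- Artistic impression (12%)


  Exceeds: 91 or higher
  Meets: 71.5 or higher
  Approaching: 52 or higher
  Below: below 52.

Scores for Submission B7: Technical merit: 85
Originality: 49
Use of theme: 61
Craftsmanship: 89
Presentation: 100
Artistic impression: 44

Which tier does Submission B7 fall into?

Weighted total:
  Technical merit 85 × 0.05 = 4.25
  Originality 49 × 0.17 = 8.33
  Use of theme 61 × 0.33 = 20.13
  Craftsmanship 89 × 0.22 = 19.58
  Presentation 100 × 0.11 = 11
  Artistic impression 44 × 0.12 = 5.28
Sum = 68.57
68.57 is ≥ 52 and < 71.5 → Approaching

Approaching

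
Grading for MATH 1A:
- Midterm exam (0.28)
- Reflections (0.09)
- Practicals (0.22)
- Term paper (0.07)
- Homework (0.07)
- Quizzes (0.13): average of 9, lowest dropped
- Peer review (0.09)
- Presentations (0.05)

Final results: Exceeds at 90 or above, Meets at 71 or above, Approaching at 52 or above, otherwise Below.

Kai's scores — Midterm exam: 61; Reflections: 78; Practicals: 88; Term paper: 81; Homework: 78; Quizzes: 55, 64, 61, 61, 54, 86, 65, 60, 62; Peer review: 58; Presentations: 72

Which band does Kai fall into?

Quizzes: drop 54 → average of remaining 8 = 514/8 = 64.25
Weighted total:
  Midterm exam 61 × 0.28 = 17.08
  Reflections 78 × 0.09 = 7.02
  Practicals 88 × 0.22 = 19.36
  Term paper 81 × 0.07 = 5.67
  Homework 78 × 0.07 = 5.46
  Quizzes 64.25 × 0.13 = 8.3525
  Peer review 58 × 0.09 = 5.22
  Presentations 72 × 0.05 = 3.6
Sum = 71.7625
71.7625 is ≥ 71 and < 90 → Meets

Meets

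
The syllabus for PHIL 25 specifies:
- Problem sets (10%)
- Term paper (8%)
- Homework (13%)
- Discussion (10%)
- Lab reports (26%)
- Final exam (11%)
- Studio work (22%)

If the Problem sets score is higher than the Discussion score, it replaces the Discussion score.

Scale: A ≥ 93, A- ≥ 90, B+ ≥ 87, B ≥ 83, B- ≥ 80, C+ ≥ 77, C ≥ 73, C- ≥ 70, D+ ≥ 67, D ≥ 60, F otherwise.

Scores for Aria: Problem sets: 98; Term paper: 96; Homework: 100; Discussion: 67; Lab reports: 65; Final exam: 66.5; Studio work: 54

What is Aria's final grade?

Problem sets (98) > Discussion (67), so Discussion counts as 98.
Weighted total:
  Problem sets 98 × 0.1 = 9.8
  Term paper 96 × 0.08 = 7.68
  Homework 100 × 0.13 = 13
  Discussion 98 × 0.1 = 9.8
  Lab reports 65 × 0.26 = 16.9
  Final exam 66.5 × 0.11 = 7.315
  Studio work 54 × 0.22 = 11.88
Sum = 76.375
76.375 is ≥ 73 and < 77 → C

C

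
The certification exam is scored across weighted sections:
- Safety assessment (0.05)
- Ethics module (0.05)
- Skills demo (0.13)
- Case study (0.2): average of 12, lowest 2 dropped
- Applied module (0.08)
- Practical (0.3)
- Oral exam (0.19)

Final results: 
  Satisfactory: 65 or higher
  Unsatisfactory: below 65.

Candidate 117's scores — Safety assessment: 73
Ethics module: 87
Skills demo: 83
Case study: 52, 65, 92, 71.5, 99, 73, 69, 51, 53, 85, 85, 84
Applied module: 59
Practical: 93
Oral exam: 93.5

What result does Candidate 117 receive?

Case study: drop 51, 52 → average of remaining 10 = 776.5/10 = 77.65
Weighted total:
  Safety assessment 73 × 0.05 = 3.65
  Ethics module 87 × 0.05 = 4.35
  Skills demo 83 × 0.13 = 10.79
  Case study 77.65 × 0.2 = 15.53
  Applied module 59 × 0.08 = 4.72
  Practical 93 × 0.3 = 27.9
  Oral exam 93.5 × 0.19 = 17.765
Sum = 84.705
84.705 ≥ 65 → Satisfactory

Satisfactory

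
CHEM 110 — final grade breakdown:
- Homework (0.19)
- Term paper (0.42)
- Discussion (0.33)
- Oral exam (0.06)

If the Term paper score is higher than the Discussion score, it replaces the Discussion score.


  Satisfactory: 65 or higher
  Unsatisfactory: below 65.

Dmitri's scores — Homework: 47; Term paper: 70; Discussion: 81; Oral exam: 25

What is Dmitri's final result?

Satisfactory

Term paper (70) ≤ Discussion (81), so Discussion stays at 81.
Weighted total:
  Homework 47 × 0.19 = 8.93
  Term paper 70 × 0.42 = 29.4
  Discussion 81 × 0.33 = 26.73
  Oral exam 25 × 0.06 = 1.5
Sum = 66.56
66.56 ≥ 65 → Satisfactory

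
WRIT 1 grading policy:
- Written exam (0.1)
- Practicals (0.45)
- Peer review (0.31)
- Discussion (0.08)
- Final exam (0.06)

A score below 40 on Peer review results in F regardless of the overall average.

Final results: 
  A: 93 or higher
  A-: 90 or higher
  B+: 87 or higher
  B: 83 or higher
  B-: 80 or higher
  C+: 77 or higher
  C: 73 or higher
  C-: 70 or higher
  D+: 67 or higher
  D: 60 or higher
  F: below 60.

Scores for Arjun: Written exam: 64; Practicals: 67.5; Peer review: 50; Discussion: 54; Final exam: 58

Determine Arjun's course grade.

D

Peer review score 50 ≥ 40: minimum met.
Weighted total:
  Written exam 64 × 0.1 = 6.4
  Practicals 67.5 × 0.45 = 30.375
  Peer review 50 × 0.31 = 15.5
  Discussion 54 × 0.08 = 4.32
  Final exam 58 × 0.06 = 3.48
Sum = 60.075
60.075 is ≥ 60 and < 67 → D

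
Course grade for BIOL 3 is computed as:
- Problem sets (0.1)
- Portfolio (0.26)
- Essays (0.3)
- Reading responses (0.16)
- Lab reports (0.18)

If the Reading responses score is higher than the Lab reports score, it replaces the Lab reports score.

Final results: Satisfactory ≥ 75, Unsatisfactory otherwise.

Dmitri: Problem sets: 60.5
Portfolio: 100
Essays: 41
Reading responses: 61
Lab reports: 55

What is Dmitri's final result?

Unsatisfactory

Reading responses (61) > Lab reports (55), so Lab reports counts as 61.
Weighted total:
  Problem sets 60.5 × 0.1 = 6.05
  Portfolio 100 × 0.26 = 26
  Essays 41 × 0.3 = 12.3
  Reading responses 61 × 0.16 = 9.76
  Lab reports 61 × 0.18 = 10.98
Sum = 65.09
65.09 < 75 → Unsatisfactory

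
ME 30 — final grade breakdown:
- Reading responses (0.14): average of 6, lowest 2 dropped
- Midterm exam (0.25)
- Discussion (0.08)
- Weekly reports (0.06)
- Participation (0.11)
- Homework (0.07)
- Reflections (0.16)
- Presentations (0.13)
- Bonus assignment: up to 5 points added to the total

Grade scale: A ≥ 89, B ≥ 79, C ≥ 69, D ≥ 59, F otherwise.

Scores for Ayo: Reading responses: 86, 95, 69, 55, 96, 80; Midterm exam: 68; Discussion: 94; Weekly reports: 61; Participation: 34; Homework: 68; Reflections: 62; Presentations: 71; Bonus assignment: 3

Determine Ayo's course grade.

C

Reading responses: drop 55, 69 → average of remaining 4 = 357/4 = 89.25
Weighted total:
  Reading responses 89.25 × 0.14 = 12.495
  Midterm exam 68 × 0.25 = 17
  Discussion 94 × 0.08 = 7.52
  Weekly reports 61 × 0.06 = 3.66
  Participation 34 × 0.11 = 3.74
  Homework 68 × 0.07 = 4.76
  Reflections 62 × 0.16 = 9.92
  Presentations 71 × 0.13 = 9.23
Sum = 68.325
Bonus assignment: 68.325 + 3 = 71.325
71.325 is ≥ 69 and < 79 → C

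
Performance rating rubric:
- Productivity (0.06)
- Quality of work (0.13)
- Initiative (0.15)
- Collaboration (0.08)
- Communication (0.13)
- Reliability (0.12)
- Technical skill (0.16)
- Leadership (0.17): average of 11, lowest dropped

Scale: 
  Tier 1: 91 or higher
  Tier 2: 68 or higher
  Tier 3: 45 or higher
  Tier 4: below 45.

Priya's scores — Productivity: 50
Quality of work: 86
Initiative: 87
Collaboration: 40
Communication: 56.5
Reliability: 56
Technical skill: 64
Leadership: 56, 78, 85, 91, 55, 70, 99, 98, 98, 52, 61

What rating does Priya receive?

Leadership: drop 52 → average of remaining 10 = 791/10 = 79.1
Weighted total:
  Productivity 50 × 0.06 = 3
  Quality of work 86 × 0.13 = 11.18
  Initiative 87 × 0.15 = 13.05
  Collaboration 40 × 0.08 = 3.2
  Communication 56.5 × 0.13 = 7.345
  Reliability 56 × 0.12 = 6.72
  Technical skill 64 × 0.16 = 10.24
  Leadership 79.1 × 0.17 = 13.447
Sum = 68.182
68.182 is ≥ 68 and < 91 → Tier 2

Tier 2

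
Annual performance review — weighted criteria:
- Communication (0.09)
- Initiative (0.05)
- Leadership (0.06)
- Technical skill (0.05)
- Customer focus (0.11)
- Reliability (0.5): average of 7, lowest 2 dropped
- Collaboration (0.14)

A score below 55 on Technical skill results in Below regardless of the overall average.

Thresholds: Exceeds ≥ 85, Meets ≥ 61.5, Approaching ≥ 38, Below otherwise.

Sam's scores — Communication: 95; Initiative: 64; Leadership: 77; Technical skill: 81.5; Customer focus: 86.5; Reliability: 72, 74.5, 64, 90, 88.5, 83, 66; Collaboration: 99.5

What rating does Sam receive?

Meets

Reliability: drop 64, 66 → average of remaining 5 = 408/5 = 81.6
Technical skill score 81.5 ≥ 55: minimum met.
Weighted total:
  Communication 95 × 0.09 = 8.55
  Initiative 64 × 0.05 = 3.2
  Leadership 77 × 0.06 = 4.62
  Technical skill 81.5 × 0.05 = 4.075
  Customer focus 86.5 × 0.11 = 9.515
  Reliability 81.6 × 0.5 = 40.8
  Collaboration 99.5 × 0.14 = 13.93
Sum = 84.69
84.69 is ≥ 61.5 and < 85 → Meets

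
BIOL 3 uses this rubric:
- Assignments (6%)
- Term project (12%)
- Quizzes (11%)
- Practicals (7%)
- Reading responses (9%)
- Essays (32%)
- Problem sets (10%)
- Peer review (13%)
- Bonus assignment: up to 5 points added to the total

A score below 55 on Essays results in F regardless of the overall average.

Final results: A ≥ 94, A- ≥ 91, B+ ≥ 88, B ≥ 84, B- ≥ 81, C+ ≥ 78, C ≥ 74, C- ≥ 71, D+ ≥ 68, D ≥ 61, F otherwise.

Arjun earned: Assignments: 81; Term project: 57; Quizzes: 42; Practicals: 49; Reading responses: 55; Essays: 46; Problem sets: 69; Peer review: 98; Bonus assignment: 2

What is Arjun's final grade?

Essays score 46 < 55: minimum not met.
Weighted total:
  Assignments 81 × 0.06 = 4.86
  Term project 57 × 0.12 = 6.84
  Quizzes 42 × 0.11 = 4.62
  Practicals 49 × 0.07 = 3.43
  Reading responses 55 × 0.09 = 4.95
  Essays 46 × 0.32 = 14.72
  Problem sets 69 × 0.1 = 6.9
  Peer review 98 × 0.13 = 12.74
Sum = 59.06
Bonus assignment: 59.06 + 2 = 61.06
Because the Essays minimum was not met, the result is F.

F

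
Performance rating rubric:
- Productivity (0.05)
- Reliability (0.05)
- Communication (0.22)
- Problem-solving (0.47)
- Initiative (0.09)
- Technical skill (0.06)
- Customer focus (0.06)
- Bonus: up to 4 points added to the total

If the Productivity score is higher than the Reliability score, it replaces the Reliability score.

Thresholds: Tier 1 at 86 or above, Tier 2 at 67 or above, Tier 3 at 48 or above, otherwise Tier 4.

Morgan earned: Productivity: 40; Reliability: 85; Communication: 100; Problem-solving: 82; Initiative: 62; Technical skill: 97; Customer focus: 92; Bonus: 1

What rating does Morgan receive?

Tier 2

Productivity (40) ≤ Reliability (85), so Reliability stays at 85.
Weighted total:
  Productivity 40 × 0.05 = 2
  Reliability 85 × 0.05 = 4.25
  Communication 100 × 0.22 = 22
  Problem-solving 82 × 0.47 = 38.54
  Initiative 62 × 0.09 = 5.58
  Technical skill 97 × 0.06 = 5.82
  Customer focus 92 × 0.06 = 5.52
Sum = 83.71
Bonus: 83.71 + 1 = 84.71
84.71 is ≥ 67 and < 86 → Tier 2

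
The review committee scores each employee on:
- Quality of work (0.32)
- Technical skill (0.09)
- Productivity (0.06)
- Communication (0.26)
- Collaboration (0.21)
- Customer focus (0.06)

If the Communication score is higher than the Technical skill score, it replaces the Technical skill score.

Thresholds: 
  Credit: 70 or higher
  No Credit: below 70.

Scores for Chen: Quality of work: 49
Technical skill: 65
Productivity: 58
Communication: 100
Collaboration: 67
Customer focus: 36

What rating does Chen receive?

Credit

Communication (100) > Technical skill (65), so Technical skill counts as 100.
Weighted total:
  Quality of work 49 × 0.32 = 15.68
  Technical skill 100 × 0.09 = 9
  Productivity 58 × 0.06 = 3.48
  Communication 100 × 0.26 = 26
  Collaboration 67 × 0.21 = 14.07
  Customer focus 36 × 0.06 = 2.16
Sum = 70.39
70.39 ≥ 70 → Credit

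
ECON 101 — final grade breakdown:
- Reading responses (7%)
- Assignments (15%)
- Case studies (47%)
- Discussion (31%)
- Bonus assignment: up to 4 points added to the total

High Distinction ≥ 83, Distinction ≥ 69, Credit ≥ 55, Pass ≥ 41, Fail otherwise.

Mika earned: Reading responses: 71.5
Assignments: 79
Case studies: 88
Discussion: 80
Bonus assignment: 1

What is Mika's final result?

High Distinction

Weighted total:
  Reading responses 71.5 × 0.07 = 5.005
  Assignments 79 × 0.15 = 11.85
  Case studies 88 × 0.47 = 41.36
  Discussion 80 × 0.31 = 24.8
Sum = 83.015
Bonus assignment: 83.015 + 1 = 84.015
84.015 ≥ 83 → High Distinction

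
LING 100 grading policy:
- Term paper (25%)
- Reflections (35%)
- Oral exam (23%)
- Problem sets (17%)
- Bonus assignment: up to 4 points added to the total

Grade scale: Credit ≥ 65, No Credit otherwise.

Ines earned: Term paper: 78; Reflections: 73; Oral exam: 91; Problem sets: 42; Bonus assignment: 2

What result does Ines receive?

Credit

Weighted total:
  Term paper 78 × 0.25 = 19.5
  Reflections 73 × 0.35 = 25.55
  Oral exam 91 × 0.23 = 20.93
  Problem sets 42 × 0.17 = 7.14
Sum = 73.12
Bonus assignment: 73.12 + 2 = 75.12
75.12 ≥ 65 → Credit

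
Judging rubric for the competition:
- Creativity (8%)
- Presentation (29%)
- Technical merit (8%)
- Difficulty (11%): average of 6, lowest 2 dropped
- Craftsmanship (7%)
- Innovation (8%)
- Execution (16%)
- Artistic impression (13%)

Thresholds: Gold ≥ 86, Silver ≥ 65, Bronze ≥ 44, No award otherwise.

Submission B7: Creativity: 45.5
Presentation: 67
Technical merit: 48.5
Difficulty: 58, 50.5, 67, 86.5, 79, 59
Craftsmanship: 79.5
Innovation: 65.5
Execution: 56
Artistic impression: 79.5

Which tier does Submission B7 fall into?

Silver

Difficulty: drop 50.5, 58 → average of remaining 4 = 291.5/4 = 72.875
Weighted total:
  Creativity 45.5 × 0.08 = 3.64
  Presentation 67 × 0.29 = 19.43
  Technical merit 48.5 × 0.08 = 3.88
  Difficulty 72.875 × 0.11 = 8.01625
  Craftsmanship 79.5 × 0.07 = 5.565
  Innovation 65.5 × 0.08 = 5.24
  Execution 56 × 0.16 = 8.96
  Artistic impression 79.5 × 0.13 = 10.335
Sum = 65.06625
65.06625 is ≥ 65 and < 86 → Silver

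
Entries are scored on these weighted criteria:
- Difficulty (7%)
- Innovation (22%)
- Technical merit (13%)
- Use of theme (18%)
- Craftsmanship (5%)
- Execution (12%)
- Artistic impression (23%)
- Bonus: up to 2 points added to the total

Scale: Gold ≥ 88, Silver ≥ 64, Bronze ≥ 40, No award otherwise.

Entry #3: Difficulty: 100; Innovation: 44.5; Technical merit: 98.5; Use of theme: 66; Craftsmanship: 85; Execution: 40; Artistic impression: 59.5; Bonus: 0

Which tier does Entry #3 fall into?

Silver

Weighted total:
  Difficulty 100 × 0.07 = 7
  Innovation 44.5 × 0.22 = 9.79
  Technical merit 98.5 × 0.13 = 12.805
  Use of theme 66 × 0.18 = 11.88
  Craftsmanship 85 × 0.05 = 4.25
  Execution 40 × 0.12 = 4.8
  Artistic impression 59.5 × 0.23 = 13.685
Sum = 64.21
Bonus: 64.21 + 0 = 64.21
64.21 is ≥ 64 and < 88 → Silver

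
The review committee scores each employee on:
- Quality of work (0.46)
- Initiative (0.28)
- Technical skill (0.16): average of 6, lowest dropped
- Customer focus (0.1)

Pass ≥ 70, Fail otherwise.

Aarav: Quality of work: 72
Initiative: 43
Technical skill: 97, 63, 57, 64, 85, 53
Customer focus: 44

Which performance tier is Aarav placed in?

Fail

Technical skill: drop 53 → average of remaining 5 = 366/5 = 73.2
Weighted total:
  Quality of work 72 × 0.46 = 33.12
  Initiative 43 × 0.28 = 12.04
  Technical skill 73.2 × 0.16 = 11.712
  Customer focus 44 × 0.1 = 4.4
Sum = 61.272
61.272 < 70 → Fail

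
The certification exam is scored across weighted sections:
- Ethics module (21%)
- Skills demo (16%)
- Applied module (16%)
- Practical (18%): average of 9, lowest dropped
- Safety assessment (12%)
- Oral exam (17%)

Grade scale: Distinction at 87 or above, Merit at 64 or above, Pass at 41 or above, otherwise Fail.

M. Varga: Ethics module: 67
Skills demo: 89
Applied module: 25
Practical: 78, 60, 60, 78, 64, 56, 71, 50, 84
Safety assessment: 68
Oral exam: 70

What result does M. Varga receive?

Practical: drop 50 → average of remaining 8 = 551/8 = 68.875
Weighted total:
  Ethics module 67 × 0.21 = 14.07
  Skills demo 89 × 0.16 = 14.24
  Applied module 25 × 0.16 = 4
  Practical 68.875 × 0.18 = 12.3975
  Safety assessment 68 × 0.12 = 8.16
  Oral exam 70 × 0.17 = 11.9
Sum = 64.7675
64.7675 is ≥ 64 and < 87 → Merit

Merit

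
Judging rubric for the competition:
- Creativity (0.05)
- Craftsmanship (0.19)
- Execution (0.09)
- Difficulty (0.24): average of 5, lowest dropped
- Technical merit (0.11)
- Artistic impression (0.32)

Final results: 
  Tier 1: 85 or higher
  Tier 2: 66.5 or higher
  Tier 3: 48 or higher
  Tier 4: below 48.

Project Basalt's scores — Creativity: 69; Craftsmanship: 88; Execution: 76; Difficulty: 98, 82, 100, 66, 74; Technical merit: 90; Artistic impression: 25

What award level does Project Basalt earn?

Tier 3

Difficulty: drop 66 → average of remaining 4 = 354/4 = 88.5
Weighted total:
  Creativity 69 × 0.05 = 3.45
  Craftsmanship 88 × 0.19 = 16.72
  Execution 76 × 0.09 = 6.84
  Difficulty 88.5 × 0.24 = 21.24
  Technical merit 90 × 0.11 = 9.9
  Artistic impression 25 × 0.32 = 8
Sum = 66.15
66.15 is ≥ 48 and < 66.5 → Tier 3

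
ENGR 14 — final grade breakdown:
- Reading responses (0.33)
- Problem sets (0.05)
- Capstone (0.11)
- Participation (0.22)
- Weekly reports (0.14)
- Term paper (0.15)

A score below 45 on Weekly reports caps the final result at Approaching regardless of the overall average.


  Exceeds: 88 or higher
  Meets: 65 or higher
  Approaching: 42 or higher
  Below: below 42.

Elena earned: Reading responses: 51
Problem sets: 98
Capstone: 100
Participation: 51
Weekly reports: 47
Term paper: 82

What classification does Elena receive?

Approaching

Weekly reports score 47 ≥ 45: minimum met.
Weighted total:
  Reading responses 51 × 0.33 = 16.83
  Problem sets 98 × 0.05 = 4.9
  Capstone 100 × 0.11 = 11
  Participation 51 × 0.22 = 11.22
  Weekly reports 47 × 0.14 = 6.58
  Term paper 82 × 0.15 = 12.3
Sum = 62.83
62.83 is ≥ 42 and < 65 → Approaching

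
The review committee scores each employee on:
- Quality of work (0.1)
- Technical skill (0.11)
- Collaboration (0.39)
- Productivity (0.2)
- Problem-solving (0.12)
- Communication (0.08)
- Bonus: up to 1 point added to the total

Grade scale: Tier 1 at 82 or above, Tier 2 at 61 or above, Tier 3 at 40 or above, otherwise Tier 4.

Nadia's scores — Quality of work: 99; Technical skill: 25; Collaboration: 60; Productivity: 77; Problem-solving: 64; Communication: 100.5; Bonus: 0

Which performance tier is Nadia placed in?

Tier 2

Weighted total:
  Quality of work 99 × 0.1 = 9.9
  Technical skill 25 × 0.11 = 2.75
  Collaboration 60 × 0.39 = 23.4
  Productivity 77 × 0.2 = 15.4
  Problem-solving 64 × 0.12 = 7.68
  Communication 100.5 × 0.08 = 8.04
Sum = 67.17
Bonus: 67.17 + 0 = 67.17
67.17 is ≥ 61 and < 82 → Tier 2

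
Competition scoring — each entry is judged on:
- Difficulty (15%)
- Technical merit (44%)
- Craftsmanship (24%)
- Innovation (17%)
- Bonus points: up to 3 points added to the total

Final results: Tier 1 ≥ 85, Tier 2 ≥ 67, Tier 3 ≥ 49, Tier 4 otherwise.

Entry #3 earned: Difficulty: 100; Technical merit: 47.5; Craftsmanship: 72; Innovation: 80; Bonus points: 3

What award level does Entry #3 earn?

Tier 2

Weighted total:
  Difficulty 100 × 0.15 = 15
  Technical merit 47.5 × 0.44 = 20.9
  Craftsmanship 72 × 0.24 = 17.28
  Innovation 80 × 0.17 = 13.6
Sum = 66.78
Bonus points: 66.78 + 3 = 69.78
69.78 is ≥ 67 and < 85 → Tier 2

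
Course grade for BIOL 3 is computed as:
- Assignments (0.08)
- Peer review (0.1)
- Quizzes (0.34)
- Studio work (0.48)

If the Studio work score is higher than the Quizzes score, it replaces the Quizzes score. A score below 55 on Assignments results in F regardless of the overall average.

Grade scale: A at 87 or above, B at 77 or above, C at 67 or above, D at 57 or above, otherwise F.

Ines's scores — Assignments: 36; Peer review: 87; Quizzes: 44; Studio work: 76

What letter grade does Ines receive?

Studio work (76) > Quizzes (44), so Quizzes counts as 76.
Assignments score 36 < 55: minimum not met.
Weighted total:
  Assignments 36 × 0.08 = 2.88
  Peer review 87 × 0.1 = 8.7
  Quizzes 76 × 0.34 = 25.84
  Studio work 76 × 0.48 = 36.48
Sum = 73.9
Because the Assignments minimum was not met, the result is F.

F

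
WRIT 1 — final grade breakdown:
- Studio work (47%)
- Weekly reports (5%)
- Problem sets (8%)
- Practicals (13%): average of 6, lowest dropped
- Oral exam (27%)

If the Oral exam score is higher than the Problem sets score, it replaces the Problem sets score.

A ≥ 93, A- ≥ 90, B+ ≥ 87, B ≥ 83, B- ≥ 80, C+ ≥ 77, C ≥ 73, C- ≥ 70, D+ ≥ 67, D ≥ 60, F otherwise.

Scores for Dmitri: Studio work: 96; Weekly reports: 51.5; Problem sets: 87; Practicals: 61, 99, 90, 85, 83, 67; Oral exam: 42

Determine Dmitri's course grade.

Practicals: drop 61 → average of remaining 5 = 424/5 = 84.8
Oral exam (42) ≤ Problem sets (87), so Problem sets stays at 87.
Weighted total:
  Studio work 96 × 0.47 = 45.12
  Weekly reports 51.5 × 0.05 = 2.575
  Problem sets 87 × 0.08 = 6.96
  Practicals 84.8 × 0.13 = 11.024
  Oral exam 42 × 0.27 = 11.34
Sum = 77.019
77.019 is ≥ 77 and < 80 → C+

C+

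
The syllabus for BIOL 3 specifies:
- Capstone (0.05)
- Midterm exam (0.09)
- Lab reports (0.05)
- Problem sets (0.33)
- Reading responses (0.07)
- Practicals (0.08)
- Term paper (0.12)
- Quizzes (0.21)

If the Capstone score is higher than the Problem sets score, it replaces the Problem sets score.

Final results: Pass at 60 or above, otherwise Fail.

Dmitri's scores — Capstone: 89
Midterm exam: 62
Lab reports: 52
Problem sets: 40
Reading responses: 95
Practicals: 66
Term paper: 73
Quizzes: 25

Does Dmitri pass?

Capstone (89) > Problem sets (40), so Problem sets counts as 89.
Weighted total:
  Capstone 89 × 0.05 = 4.45
  Midterm exam 62 × 0.09 = 5.58
  Lab reports 52 × 0.05 = 2.6
  Problem sets 89 × 0.33 = 29.37
  Reading responses 95 × 0.07 = 6.65
  Practicals 66 × 0.08 = 5.28
  Term paper 73 × 0.12 = 8.76
  Quizzes 25 × 0.21 = 5.25
Sum = 67.94
67.94 ≥ 60 → Pass

Pass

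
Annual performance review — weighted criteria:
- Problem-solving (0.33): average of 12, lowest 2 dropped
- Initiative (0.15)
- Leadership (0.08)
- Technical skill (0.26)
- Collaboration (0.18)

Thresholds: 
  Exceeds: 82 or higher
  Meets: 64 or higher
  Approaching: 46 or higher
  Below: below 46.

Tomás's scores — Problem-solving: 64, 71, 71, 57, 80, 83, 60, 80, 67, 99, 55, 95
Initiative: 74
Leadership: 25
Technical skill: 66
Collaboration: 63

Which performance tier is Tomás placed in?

Meets

Problem-solving: drop 55, 57 → average of remaining 10 = 770/10 = 77
Weighted total:
  Problem-solving 77 × 0.33 = 25.41
  Initiative 74 × 0.15 = 11.1
  Leadership 25 × 0.08 = 2
  Technical skill 66 × 0.26 = 17.16
  Collaboration 63 × 0.18 = 11.34
Sum = 67.01
67.01 is ≥ 64 and < 82 → Meets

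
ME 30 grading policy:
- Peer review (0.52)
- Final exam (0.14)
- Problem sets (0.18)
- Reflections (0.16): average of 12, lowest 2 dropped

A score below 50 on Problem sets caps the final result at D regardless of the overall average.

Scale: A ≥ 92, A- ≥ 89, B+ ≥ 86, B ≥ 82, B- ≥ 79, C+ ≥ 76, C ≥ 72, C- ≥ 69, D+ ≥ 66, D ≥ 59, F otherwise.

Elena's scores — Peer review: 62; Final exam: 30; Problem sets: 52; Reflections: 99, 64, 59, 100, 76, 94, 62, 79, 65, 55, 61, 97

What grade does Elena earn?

F

Reflections: drop 55, 59 → average of remaining 10 = 797/10 = 79.7
Problem sets score 52 ≥ 50: minimum met.
Weighted total:
  Peer review 62 × 0.52 = 32.24
  Final exam 30 × 0.14 = 4.2
  Problem sets 52 × 0.18 = 9.36
  Reflections 79.7 × 0.16 = 12.752
Sum = 58.552
58.552 < 59 → F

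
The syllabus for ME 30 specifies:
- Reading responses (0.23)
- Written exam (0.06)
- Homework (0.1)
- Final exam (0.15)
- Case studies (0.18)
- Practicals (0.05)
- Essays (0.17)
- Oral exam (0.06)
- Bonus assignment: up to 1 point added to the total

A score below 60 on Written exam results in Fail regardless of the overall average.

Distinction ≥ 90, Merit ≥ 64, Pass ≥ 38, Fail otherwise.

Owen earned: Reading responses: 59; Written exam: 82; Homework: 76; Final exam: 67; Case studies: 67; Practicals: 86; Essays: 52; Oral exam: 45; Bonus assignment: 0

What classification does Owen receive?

Written exam score 82 ≥ 60: minimum met.
Weighted total:
  Reading responses 59 × 0.23 = 13.57
  Written exam 82 × 0.06 = 4.92
  Homework 76 × 0.1 = 7.6
  Final exam 67 × 0.15 = 10.05
  Case studies 67 × 0.18 = 12.06
  Practicals 86 × 0.05 = 4.3
  Essays 52 × 0.17 = 8.84
  Oral exam 45 × 0.06 = 2.7
Sum = 64.04
Bonus assignment: 64.04 + 0 = 64.04
64.04 is ≥ 64 and < 90 → Merit

Merit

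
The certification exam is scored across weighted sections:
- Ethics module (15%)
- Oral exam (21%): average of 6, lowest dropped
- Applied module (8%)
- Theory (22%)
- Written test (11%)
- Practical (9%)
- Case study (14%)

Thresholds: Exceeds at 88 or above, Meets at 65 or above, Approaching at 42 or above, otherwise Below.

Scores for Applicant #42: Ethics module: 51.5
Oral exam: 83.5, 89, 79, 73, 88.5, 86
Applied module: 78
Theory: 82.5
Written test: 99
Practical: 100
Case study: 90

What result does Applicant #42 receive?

Meets

Oral exam: drop 73 → average of remaining 5 = 426/5 = 85.2
Weighted total:
  Ethics module 51.5 × 0.15 = 7.725
  Oral exam 85.2 × 0.21 = 17.892
  Applied module 78 × 0.08 = 6.24
  Theory 82.5 × 0.22 = 18.15
  Written test 99 × 0.11 = 10.89
  Practical 100 × 0.09 = 9
  Case study 90 × 0.14 = 12.6
Sum = 82.497
82.497 is ≥ 65 and < 88 → Meets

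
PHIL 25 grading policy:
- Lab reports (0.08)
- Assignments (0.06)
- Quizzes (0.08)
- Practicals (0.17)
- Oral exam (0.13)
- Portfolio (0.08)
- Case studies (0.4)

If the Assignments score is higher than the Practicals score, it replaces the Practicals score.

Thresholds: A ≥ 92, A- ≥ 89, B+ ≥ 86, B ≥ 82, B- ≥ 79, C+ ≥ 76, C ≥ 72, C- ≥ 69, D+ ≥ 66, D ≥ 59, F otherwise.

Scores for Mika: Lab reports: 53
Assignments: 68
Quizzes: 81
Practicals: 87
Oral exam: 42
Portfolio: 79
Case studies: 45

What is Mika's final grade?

Assignments (68) ≤ Practicals (87), so Practicals stays at 87.
Weighted total:
  Lab reports 53 × 0.08 = 4.24
  Assignments 68 × 0.06 = 4.08
  Quizzes 81 × 0.08 = 6.48
  Practicals 87 × 0.17 = 14.79
  Oral exam 42 × 0.13 = 5.46
  Portfolio 79 × 0.08 = 6.32
  Case studies 45 × 0.4 = 18
Sum = 59.37
59.37 is ≥ 59 and < 66 → D

D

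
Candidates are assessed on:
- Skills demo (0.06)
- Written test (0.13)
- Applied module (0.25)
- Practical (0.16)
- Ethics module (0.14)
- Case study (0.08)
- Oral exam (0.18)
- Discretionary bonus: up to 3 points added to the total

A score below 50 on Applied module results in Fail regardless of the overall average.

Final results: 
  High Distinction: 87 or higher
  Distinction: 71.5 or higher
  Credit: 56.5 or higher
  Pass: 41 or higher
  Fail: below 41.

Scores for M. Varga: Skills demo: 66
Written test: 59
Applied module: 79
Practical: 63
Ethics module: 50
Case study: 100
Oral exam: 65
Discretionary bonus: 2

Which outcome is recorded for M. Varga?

Credit

Applied module score 79 ≥ 50: minimum met.
Weighted total:
  Skills demo 66 × 0.06 = 3.96
  Written test 59 × 0.13 = 7.67
  Applied module 79 × 0.25 = 19.75
  Practical 63 × 0.16 = 10.08
  Ethics module 50 × 0.14 = 7
  Case study 100 × 0.08 = 8
  Oral exam 65 × 0.18 = 11.7
Sum = 68.16
Discretionary bonus: 68.16 + 2 = 70.16
70.16 is ≥ 56.5 and < 71.5 → Credit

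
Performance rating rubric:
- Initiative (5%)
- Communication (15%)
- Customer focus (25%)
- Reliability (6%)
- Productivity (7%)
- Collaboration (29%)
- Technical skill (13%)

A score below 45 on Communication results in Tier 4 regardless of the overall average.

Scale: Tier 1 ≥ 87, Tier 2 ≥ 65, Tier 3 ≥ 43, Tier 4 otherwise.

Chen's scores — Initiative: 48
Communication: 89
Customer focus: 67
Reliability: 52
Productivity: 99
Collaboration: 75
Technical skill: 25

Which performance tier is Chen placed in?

Tier 2

Communication score 89 ≥ 45: minimum met.
Weighted total:
  Initiative 48 × 0.05 = 2.4
  Communication 89 × 0.15 = 13.35
  Customer focus 67 × 0.25 = 16.75
  Reliability 52 × 0.06 = 3.12
  Productivity 99 × 0.07 = 6.93
  Collaboration 75 × 0.29 = 21.75
  Technical skill 25 × 0.13 = 3.25
Sum = 67.55
67.55 is ≥ 65 and < 87 → Tier 2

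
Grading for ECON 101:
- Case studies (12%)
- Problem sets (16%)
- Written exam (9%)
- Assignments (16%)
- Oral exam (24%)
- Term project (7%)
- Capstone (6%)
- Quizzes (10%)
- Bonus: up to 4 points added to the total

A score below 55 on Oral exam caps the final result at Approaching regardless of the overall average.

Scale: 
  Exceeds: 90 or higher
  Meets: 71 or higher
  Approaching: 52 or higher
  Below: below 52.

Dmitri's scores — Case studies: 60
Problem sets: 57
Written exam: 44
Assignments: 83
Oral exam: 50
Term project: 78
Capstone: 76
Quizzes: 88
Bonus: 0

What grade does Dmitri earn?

Oral exam score 50 < 55: minimum not met.
Weighted total:
  Case studies 60 × 0.12 = 7.2
  Problem sets 57 × 0.16 = 9.12
  Written exam 44 × 0.09 = 3.96
  Assignments 83 × 0.16 = 13.28
  Oral exam 50 × 0.24 = 12
  Term project 78 × 0.07 = 5.46
  Capstone 76 × 0.06 = 4.56
  Quizzes 88 × 0.1 = 8.8
Sum = 64.38
Bonus: 64.38 + 0 = 64.38
64.38 would be Approaching; cap at Approaching applies → Approaching.

Approaching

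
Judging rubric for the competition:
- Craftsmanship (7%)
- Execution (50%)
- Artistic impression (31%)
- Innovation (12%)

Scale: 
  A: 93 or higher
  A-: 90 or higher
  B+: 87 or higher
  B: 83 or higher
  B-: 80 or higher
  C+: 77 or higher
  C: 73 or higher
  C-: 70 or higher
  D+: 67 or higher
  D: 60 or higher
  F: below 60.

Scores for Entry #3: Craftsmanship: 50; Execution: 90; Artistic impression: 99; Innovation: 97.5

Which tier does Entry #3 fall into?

A-

Weighted total:
  Craftsmanship 50 × 0.07 = 3.5
  Execution 90 × 0.5 = 45
  Artistic impression 99 × 0.31 = 30.69
  Innovation 97.5 × 0.12 = 11.7
Sum = 90.89
90.89 is ≥ 90 and < 93 → A-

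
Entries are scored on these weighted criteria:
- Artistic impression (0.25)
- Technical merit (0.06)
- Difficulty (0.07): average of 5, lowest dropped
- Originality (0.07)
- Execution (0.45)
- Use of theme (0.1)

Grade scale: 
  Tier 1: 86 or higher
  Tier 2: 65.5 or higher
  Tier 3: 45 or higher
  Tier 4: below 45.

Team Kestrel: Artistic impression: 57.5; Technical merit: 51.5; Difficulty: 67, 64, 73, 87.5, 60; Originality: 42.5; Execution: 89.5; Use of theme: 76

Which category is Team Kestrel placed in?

Difficulty: drop 60 → average of remaining 4 = 291.5/4 = 72.875
Weighted total:
  Artistic impression 57.5 × 0.25 = 14.375
  Technical merit 51.5 × 0.06 = 3.09
  Difficulty 72.875 × 0.07 = 5.10125
  Originality 42.5 × 0.07 = 2.975
  Execution 89.5 × 0.45 = 40.275
  Use of theme 76 × 0.1 = 7.6
Sum = 73.41625
73.41625 is ≥ 65.5 and < 86 → Tier 2

Tier 2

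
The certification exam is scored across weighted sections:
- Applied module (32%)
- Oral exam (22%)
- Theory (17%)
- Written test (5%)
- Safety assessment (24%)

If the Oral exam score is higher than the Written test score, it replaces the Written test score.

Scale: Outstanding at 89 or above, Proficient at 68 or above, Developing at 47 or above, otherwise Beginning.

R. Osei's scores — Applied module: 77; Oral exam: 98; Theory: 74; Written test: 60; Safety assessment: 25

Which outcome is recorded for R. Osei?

Proficient

Oral exam (98) > Written test (60), so Written test counts as 98.
Weighted total:
  Applied module 77 × 0.32 = 24.64
  Oral exam 98 × 0.22 = 21.56
  Theory 74 × 0.17 = 12.58
  Written test 98 × 0.05 = 4.9
  Safety assessment 25 × 0.24 = 6
Sum = 69.68
69.68 is ≥ 68 and < 89 → Proficient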